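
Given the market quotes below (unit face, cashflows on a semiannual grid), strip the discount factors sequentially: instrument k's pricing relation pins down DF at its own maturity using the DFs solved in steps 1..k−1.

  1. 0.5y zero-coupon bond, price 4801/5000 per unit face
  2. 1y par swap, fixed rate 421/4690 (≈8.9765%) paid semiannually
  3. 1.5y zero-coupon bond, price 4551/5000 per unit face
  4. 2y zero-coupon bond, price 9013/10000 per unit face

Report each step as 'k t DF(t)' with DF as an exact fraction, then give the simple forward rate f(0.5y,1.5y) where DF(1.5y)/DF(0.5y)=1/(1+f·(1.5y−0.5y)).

step 1 [0.5y] zero: DF = P = 4801/5000 ≈ 0.960200
step 2 [1y] swap r/2=421/9380: DF=(1 − 421/9380·(0.960200))/(1+421/9380) = 4579/5000 ≈ 0.915800
step 3 [1.5y] zero: DF = P = 4551/5000 ≈ 0.910200
step 4 [2y] zero: DF = P = 9013/10000 ≈ 0.901300

1 1/2 4801/5000
2 1 4579/5000
3 3/2 4551/5000
4 2 9013/10000
f(0.5y,1.5y) = ((4801/5000)/(4551/5000) − 1)/(1) = 250/4551 ≈ 5.4933%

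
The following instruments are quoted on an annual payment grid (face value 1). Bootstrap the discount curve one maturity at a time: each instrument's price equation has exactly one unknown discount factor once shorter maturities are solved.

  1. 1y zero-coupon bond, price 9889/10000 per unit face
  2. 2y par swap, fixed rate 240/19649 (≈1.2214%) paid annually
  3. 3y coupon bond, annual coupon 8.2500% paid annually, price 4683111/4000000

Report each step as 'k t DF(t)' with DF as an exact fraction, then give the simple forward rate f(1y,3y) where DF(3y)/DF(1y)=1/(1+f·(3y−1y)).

step 1 [1y] zero: DF = P = 9889/10000 ≈ 0.988900
step 2 [2y] swap r/1=240/19649: DF=(1 − 240/19649·(0.988900))/(1+240/19649) = 122/125 ≈ 0.976000
step 3 [3y] bond c/1=33/400: DF=(4683111/4000000 − 33/400·(0.988900+0.976000))/(1+33/400) = 4659/5000 ≈ 0.931800

1 1 9889/10000
2 2 122/125
3 3 4659/5000
f(1y,3y) = ((9889/10000)/(4659/5000) − 1)/(2) = 571/18636 ≈ 3.0640%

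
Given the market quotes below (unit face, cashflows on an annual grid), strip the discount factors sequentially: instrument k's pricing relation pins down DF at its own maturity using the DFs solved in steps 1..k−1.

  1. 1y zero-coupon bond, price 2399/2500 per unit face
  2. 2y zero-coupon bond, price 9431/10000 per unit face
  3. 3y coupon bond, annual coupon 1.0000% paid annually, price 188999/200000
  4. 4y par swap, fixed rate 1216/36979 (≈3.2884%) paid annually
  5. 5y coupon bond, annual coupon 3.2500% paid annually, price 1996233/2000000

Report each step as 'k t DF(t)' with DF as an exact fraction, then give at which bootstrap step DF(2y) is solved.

1 1 2399/2500
2 2 9431/10000
3 3 573/625
4 4 549/625
5 5 8503/10000
DF(2y) is solved at step 2

step 1 [1y] zero: DF = P = 2399/2500 ≈ 0.959600
step 2 [2y] zero: DF = P = 9431/10000 ≈ 0.943100
step 3 [3y] bond c/1=1/100: DF=(188999/200000 − 1/100·(0.959600+0.943100))/(1+1/100) = 573/625 ≈ 0.916800
step 4 [4y] swap r/1=1216/36979: DF=(1 − 1216/36979·(0.959600+0.943100+0.916800))/(1+1216/36979) = 549/625 ≈ 0.878400
step 5 [5y] bond c/1=13/400: DF=(1996233/2000000 − 13/400·(0.959600+0.943100+0.916800+0.878400))/(1+13/400) = 8503/10000 ≈ 0.850300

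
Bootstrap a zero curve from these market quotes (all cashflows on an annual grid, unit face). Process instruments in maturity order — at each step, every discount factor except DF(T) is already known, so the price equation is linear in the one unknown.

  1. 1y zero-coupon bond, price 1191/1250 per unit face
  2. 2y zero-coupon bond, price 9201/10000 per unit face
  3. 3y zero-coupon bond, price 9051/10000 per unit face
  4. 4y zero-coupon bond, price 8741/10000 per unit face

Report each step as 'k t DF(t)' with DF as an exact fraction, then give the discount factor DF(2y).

1 1 1191/1250
2 2 9201/10000
3 3 9051/10000
4 4 8741/10000
DF(2y) = 9201/10000 ≈ 0.920100

step 1 [1y] zero: DF = P = 1191/1250 ≈ 0.952800
step 2 [2y] zero: DF = P = 9201/10000 ≈ 0.920100
step 3 [3y] zero: DF = P = 9051/10000 ≈ 0.905100
step 4 [4y] zero: DF = P = 8741/10000 ≈ 0.874100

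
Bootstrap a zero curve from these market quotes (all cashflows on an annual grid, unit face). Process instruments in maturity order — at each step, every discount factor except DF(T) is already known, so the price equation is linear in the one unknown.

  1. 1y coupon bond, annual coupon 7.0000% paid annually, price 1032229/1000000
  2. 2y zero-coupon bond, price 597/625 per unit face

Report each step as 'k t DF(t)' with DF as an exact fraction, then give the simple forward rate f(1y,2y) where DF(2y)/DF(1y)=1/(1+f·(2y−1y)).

step 1 [1y] bond c/1=7/100: DF=(1032229/1000000 − 7/100·(0))/(1+7/100) = 9647/10000 ≈ 0.964700
step 2 [2y] zero: DF = P = 597/625 ≈ 0.955200

1 1 9647/10000
2 2 597/625
f(1y,2y) = ((9647/10000)/(597/625) − 1)/(1) = 95/9552 ≈ 0.9946%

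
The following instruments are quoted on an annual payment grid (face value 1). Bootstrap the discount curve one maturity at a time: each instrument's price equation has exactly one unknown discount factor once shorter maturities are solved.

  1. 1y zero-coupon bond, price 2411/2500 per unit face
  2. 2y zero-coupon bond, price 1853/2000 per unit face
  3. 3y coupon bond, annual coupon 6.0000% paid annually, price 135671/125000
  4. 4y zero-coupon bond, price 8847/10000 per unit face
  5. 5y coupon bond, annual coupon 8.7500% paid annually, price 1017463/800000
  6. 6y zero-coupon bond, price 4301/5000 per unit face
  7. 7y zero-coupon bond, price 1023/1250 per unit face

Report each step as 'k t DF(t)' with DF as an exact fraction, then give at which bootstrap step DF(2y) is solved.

1 1 2411/2500
2 2 1853/2000
3 3 9169/10000
4 4 8847/10000
5 5 2181/2500
6 6 4301/5000
7 7 1023/1250
DF(2y) is solved at step 2

step 1 [1y] zero: DF = P = 2411/2500 ≈ 0.964400
step 2 [2y] zero: DF = P = 1853/2000 ≈ 0.926500
step 3 [3y] bond c/1=3/50: DF=(135671/125000 − 3/50·(0.964400+0.926500))/(1+3/50) = 9169/10000 ≈ 0.916900
step 4 [4y] zero: DF = P = 8847/10000 ≈ 0.884700
step 5 [5y] bond c/1=7/80: DF=(1017463/800000 − 7/80·(0.964400+0.926500+0.916900+0.884700))/(1+7/80) = 2181/2500 ≈ 0.872400
step 6 [6y] zero: DF = P = 4301/5000 ≈ 0.860200
step 7 [7y] zero: DF = P = 1023/1250 ≈ 0.818400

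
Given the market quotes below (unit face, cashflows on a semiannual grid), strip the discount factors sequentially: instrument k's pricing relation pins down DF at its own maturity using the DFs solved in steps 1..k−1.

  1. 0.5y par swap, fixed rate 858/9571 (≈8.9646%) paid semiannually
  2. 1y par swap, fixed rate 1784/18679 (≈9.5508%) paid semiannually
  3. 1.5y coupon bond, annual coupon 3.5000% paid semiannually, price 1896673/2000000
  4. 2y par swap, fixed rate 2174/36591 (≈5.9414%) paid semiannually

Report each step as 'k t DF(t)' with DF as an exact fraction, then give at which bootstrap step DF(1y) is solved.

1 1/2 9571/10000
2 1 2277/2500
3 3/2 8999/10000
4 2 8913/10000
DF(1y) is solved at step 2

step 1 [0.5y] swap r/2=429/9571: DF=(1 − 429/9571·(0))/(1+429/9571) = 9571/10000 ≈ 0.957100
step 2 [1y] swap r/2=892/18679: DF=(1 − 892/18679·(0.957100))/(1+892/18679) = 2277/2500 ≈ 0.910800
step 3 [1.5y] bond c/2=7/400: DF=(1896673/2000000 − 7/400·(0.957100+0.910800))/(1+7/400) = 8999/10000 ≈ 0.899900
step 4 [2y] swap r/2=1087/36591: DF=(1 − 1087/36591·(0.957100+0.910800+0.899900))/(1+1087/36591) = 8913/10000 ≈ 0.891300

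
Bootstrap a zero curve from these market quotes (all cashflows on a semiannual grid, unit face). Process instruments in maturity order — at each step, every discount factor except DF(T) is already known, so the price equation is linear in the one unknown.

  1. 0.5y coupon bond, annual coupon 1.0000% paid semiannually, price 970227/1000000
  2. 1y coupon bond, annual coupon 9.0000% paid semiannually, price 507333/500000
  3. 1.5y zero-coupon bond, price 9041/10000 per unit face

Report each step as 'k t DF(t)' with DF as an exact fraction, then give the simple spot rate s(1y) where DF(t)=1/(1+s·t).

1 1/2 4827/5000
2 1 4647/5000
3 3/2 9041/10000
s(1y) = (1/(4647/5000) − 1)/(1) = 353/4647 ≈ 7.5963%

step 1 [0.5y] bond c/2=1/200: DF=(970227/1000000 − 1/200·(0))/(1+1/200) = 4827/5000 ≈ 0.965400
step 2 [1y] bond c/2=9/200: DF=(507333/500000 − 9/200·(0.965400))/(1+9/200) = 4647/5000 ≈ 0.929400
step 3 [1.5y] zero: DF = P = 9041/10000 ≈ 0.904100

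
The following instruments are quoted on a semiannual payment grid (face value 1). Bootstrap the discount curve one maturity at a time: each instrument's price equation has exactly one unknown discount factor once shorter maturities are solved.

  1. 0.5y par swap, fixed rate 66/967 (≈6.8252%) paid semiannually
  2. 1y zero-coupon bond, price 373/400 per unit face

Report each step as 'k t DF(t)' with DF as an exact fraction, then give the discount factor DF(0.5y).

1 1/2 967/1000
2 1 373/400
DF(0.5y) = 967/1000 ≈ 0.967000

step 1 [0.5y] swap r/2=33/967: DF=(1 − 33/967·(0))/(1+33/967) = 967/1000 ≈ 0.967000
step 2 [1y] zero: DF = P = 373/400 ≈ 0.932500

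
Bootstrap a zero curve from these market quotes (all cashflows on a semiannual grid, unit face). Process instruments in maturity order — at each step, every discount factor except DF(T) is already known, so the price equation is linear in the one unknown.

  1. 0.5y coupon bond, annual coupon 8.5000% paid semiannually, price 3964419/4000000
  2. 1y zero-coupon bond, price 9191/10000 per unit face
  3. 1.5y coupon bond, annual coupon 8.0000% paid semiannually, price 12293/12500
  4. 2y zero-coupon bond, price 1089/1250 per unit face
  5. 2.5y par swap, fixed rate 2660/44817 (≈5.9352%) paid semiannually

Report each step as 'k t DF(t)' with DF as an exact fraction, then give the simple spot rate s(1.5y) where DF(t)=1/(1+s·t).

step 1 [0.5y] bond c/2=17/400: DF=(3964419/4000000 − 17/400·(0))/(1+17/400) = 9507/10000 ≈ 0.950700
step 2 [1y] zero: DF = P = 9191/10000 ≈ 0.919100
step 3 [1.5y] bond c/2=1/25: DF=(12293/12500 − 1/25·(0.950700+0.919100))/(1+1/25) = 8737/10000 ≈ 0.873700
step 4 [2y] zero: DF = P = 1089/1250 ≈ 0.871200
step 5 [2.5y] swap r/2=1330/44817: DF=(1 − 1330/44817·(0.950700+0.919100+0.873700+0.871200))/(1+1330/44817) = 867/1000 ≈ 0.867000

1 1/2 9507/10000
2 1 9191/10000
3 3/2 8737/10000
4 2 1089/1250
5 5/2 867/1000
s(1.5y) = (1/(8737/10000) − 1)/(3/2) = 842/8737 ≈ 9.6372%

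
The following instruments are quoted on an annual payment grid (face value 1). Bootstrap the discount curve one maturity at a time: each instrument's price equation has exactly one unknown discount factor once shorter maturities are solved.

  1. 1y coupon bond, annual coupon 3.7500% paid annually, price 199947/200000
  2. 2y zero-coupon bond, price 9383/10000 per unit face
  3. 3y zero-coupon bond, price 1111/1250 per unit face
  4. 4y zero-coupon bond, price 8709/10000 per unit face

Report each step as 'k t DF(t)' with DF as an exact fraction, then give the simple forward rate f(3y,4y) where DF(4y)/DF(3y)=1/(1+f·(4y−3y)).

1 1 2409/2500
2 2 9383/10000
3 3 1111/1250
4 4 8709/10000
f(3y,4y) = ((1111/1250)/(8709/10000) − 1)/(1) = 179/8709 ≈ 2.0553%

step 1 [1y] bond c/1=3/80: DF=(199947/200000 − 3/80·(0))/(1+3/80) = 2409/2500 ≈ 0.963600
step 2 [2y] zero: DF = P = 9383/10000 ≈ 0.938300
step 3 [3y] zero: DF = P = 1111/1250 ≈ 0.888800
step 4 [4y] zero: DF = P = 8709/10000 ≈ 0.870900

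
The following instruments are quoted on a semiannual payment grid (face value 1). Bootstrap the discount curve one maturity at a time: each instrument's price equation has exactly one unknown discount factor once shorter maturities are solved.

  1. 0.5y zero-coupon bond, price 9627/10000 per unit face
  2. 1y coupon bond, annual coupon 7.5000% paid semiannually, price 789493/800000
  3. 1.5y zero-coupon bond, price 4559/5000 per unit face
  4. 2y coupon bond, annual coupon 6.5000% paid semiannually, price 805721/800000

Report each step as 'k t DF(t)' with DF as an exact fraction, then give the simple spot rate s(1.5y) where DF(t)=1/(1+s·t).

1 1/2 9627/10000
2 1 2291/2500
3 3/2 4559/5000
4 2 2219/2500
s(1.5y) = (1/(4559/5000) − 1)/(3/2) = 294/4559 ≈ 6.4488%

step 1 [0.5y] zero: DF = P = 9627/10000 ≈ 0.962700
step 2 [1y] bond c/2=3/80: DF=(789493/800000 − 3/80·(0.962700))/(1+3/80) = 2291/2500 ≈ 0.916400
step 3 [1.5y] zero: DF = P = 4559/5000 ≈ 0.911800
step 4 [2y] bond c/2=13/400: DF=(805721/800000 − 13/400·(0.962700+0.916400+0.911800))/(1+13/400) = 2219/2500 ≈ 0.887600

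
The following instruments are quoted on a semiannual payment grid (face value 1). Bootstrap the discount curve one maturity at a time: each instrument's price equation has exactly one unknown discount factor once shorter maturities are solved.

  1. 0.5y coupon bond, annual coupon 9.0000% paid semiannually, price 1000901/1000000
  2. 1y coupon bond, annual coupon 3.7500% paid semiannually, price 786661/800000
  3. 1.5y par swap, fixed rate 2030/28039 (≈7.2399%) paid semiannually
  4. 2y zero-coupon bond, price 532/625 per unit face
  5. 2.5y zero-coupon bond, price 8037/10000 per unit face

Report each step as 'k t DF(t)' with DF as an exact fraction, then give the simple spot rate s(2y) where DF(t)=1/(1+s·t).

1 1/2 4789/5000
2 1 2369/2500
3 3/2 1797/2000
4 2 532/625
5 5/2 8037/10000
s(2y) = (1/(532/625) − 1)/(2) = 93/1064 ≈ 8.7406%

step 1 [0.5y] bond c/2=9/200: DF=(1000901/1000000 − 9/200·(0))/(1+9/200) = 4789/5000 ≈ 0.957800
step 2 [1y] bond c/2=3/160: DF=(786661/800000 − 3/160·(0.957800))/(1+3/160) = 2369/2500 ≈ 0.947600
step 3 [1.5y] swap r/2=1015/28039: DF=(1 − 1015/28039·(0.957800+0.947600))/(1+1015/28039) = 1797/2000 ≈ 0.898500
step 4 [2y] zero: DF = P = 532/625 ≈ 0.851200
step 5 [2.5y] zero: DF = P = 8037/10000 ≈ 0.803700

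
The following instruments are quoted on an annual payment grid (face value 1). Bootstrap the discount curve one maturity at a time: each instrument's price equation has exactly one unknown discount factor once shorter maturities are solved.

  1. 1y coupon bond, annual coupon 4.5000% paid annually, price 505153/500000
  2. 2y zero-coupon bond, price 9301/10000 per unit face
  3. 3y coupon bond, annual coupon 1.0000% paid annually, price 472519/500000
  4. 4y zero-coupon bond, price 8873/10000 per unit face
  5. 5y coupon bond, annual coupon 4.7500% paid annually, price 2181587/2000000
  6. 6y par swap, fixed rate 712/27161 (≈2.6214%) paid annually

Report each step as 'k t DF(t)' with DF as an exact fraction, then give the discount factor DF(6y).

step 1 [1y] bond c/1=9/200: DF=(505153/500000 − 9/200·(0))/(1+9/200) = 2417/2500 ≈ 0.966800
step 2 [2y] zero: DF = P = 9301/10000 ≈ 0.930100
step 3 [3y] bond c/1=1/100: DF=(472519/500000 − 1/100·(0.966800+0.930100))/(1+1/100) = 9169/10000 ≈ 0.916900
step 4 [4y] zero: DF = P = 8873/10000 ≈ 0.887300
step 5 [5y] bond c/1=19/400: DF=(2181587/2000000 − 19/400·(0.966800+0.930100+0.916900+0.887300))/(1+19/400) = 1747/2000 ≈ 0.873500
step 6 [6y] swap r/1=712/27161: DF=(1 − 712/27161·(0.966800+0.930100+0.916900+0.887300+0.873500))/(1+712/27161) = 536/625 ≈ 0.857600

1 1 2417/2500
2 2 9301/10000
3 3 9169/10000
4 4 8873/10000
5 5 1747/2000
6 6 536/625
DF(6y) = 536/625 ≈ 0.857600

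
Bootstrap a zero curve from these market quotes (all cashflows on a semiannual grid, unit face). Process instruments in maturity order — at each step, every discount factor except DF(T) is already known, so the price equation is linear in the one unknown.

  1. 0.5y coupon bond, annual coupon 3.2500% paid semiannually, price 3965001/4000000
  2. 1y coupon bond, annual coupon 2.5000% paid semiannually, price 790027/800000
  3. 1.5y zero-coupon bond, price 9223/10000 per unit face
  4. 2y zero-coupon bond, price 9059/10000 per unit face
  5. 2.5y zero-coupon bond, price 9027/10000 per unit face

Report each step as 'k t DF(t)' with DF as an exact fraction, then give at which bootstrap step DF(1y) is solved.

step 1 [0.5y] bond c/2=13/800: DF=(3965001/4000000 − 13/800·(0))/(1+13/800) = 4877/5000 ≈ 0.975400
step 2 [1y] bond c/2=1/80: DF=(790027/800000 − 1/80·(0.975400))/(1+1/80) = 9633/10000 ≈ 0.963300
step 3 [1.5y] zero: DF = P = 9223/10000 ≈ 0.922300
step 4 [2y] zero: DF = P = 9059/10000 ≈ 0.905900
step 5 [2.5y] zero: DF = P = 9027/10000 ≈ 0.902700

1 1/2 4877/5000
2 1 9633/10000
3 3/2 9223/10000
4 2 9059/10000
5 5/2 9027/10000
DF(1y) is solved at step 2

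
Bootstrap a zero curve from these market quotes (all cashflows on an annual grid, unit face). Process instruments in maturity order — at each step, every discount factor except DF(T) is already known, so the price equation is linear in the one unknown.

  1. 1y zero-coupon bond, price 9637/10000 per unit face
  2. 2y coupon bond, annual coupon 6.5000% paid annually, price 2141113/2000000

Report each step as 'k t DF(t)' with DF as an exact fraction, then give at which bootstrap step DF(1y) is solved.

step 1 [1y] zero: DF = P = 9637/10000 ≈ 0.963700
step 2 [2y] bond c/1=13/200: DF=(2141113/2000000 − 13/200·(0.963700))/(1+13/200) = 1183/1250 ≈ 0.946400

1 1 9637/10000
2 2 1183/1250
DF(1y) is solved at step 1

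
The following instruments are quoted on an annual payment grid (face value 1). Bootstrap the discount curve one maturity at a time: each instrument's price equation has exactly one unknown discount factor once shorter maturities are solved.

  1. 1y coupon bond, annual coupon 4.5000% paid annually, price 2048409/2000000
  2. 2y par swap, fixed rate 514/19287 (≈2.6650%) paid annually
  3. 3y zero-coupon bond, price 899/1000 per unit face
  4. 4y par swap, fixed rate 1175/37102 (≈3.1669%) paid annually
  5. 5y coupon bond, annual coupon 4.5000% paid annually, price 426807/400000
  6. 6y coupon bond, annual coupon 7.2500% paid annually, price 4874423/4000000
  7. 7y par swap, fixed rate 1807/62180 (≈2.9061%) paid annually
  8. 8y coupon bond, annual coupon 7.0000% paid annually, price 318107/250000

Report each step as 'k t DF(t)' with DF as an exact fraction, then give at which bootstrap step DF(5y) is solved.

step 1 [1y] bond c/1=9/200: DF=(2048409/2000000 − 9/200·(0))/(1+9/200) = 9801/10000 ≈ 0.980100
step 2 [2y] swap r/1=514/19287: DF=(1 − 514/19287·(0.980100))/(1+514/19287) = 4743/5000 ≈ 0.948600
step 3 [3y] zero: DF = P = 899/1000 ≈ 0.899000
step 4 [4y] swap r/1=1175/37102: DF=(1 − 1175/37102·(0.980100+0.948600+0.899000))/(1+1175/37102) = 353/400 ≈ 0.882500
step 5 [5y] bond c/1=9/200: DF=(426807/400000 − 9/200·(0.980100+0.948600+0.899000+0.882500))/(1+9/200) = 8613/10000 ≈ 0.861300
step 6 [6y] bond c/1=29/400: DF=(4874423/4000000 − 29/400·(0.980100+0.948600+0.899000+0.882500+0.861300))/(1+29/400) = 517/625 ≈ 0.827200
step 7 [7y] swap r/1=1807/62180: DF=(1 − 1807/62180·(0.980100+0.948600+0.899000+0.882500+0.861300+0.827200))/(1+1807/62180) = 8193/10000 ≈ 0.819300
step 8 [8y] bond c/1=7/100: DF=(318107/250000 − 7/100·(0.980100+0.948600+0.899000+0.882500+0.861300+0.827200+0.819300))/(1+7/100) = 489/625 ≈ 0.782400

1 1 9801/10000
2 2 4743/5000
3 3 899/1000
4 4 353/400
5 5 8613/10000
6 6 517/625
7 7 8193/10000
8 8 489/625
DF(5y) is solved at step 5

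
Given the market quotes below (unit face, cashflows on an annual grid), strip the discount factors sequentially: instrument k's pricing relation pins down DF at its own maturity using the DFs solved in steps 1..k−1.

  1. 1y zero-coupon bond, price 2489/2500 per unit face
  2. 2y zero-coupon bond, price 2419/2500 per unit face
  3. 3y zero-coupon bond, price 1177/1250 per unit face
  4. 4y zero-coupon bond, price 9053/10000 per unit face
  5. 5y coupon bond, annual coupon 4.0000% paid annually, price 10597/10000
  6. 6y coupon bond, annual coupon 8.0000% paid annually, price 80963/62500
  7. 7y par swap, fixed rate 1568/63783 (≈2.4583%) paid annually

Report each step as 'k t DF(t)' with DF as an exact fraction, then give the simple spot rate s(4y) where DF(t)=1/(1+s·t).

step 1 [1y] zero: DF = P = 2489/2500 ≈ 0.995600
step 2 [2y] zero: DF = P = 2419/2500 ≈ 0.967600
step 3 [3y] zero: DF = P = 1177/1250 ≈ 0.941600
step 4 [4y] zero: DF = P = 9053/10000 ≈ 0.905300
step 5 [5y] bond c/1=1/25: DF=(10597/10000 − 1/25·(0.995600+0.967600+0.941600+0.905300))/(1+1/25) = 2181/2500 ≈ 0.872400
step 6 [6y] bond c/1=2/25: DF=(80963/62500 − 2/25·(0.995600+0.967600+0.941600+0.905300+0.872400))/(1+2/25) = 4263/5000 ≈ 0.852600
step 7 [7y] swap r/1=1568/63783: DF=(1 − 1568/63783·(0.995600+0.967600+0.941600+0.905300+0.872400+0.852600))/(1+1568/63783) = 527/625 ≈ 0.843200

1 1 2489/2500
2 2 2419/2500
3 3 1177/1250
4 4 9053/10000
5 5 2181/2500
6 6 4263/5000
7 7 527/625
s(4y) = (1/(9053/10000) − 1)/(4) = 947/36212 ≈ 2.6152%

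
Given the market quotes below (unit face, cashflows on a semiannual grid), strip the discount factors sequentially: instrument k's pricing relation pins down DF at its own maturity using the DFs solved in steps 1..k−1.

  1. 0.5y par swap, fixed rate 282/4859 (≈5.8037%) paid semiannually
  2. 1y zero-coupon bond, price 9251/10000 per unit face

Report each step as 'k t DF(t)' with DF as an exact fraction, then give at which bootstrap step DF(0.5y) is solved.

1 1/2 4859/5000
2 1 9251/10000
DF(0.5y) is solved at step 1

step 1 [0.5y] swap r/2=141/4859: DF=(1 − 141/4859·(0))/(1+141/4859) = 4859/5000 ≈ 0.971800
step 2 [1y] zero: DF = P = 9251/10000 ≈ 0.925100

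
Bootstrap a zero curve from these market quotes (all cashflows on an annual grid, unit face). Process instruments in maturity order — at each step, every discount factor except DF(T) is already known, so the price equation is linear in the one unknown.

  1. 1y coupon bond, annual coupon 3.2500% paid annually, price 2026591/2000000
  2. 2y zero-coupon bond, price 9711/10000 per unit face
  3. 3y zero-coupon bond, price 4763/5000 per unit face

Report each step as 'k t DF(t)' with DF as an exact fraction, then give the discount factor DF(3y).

1 1 4907/5000
2 2 9711/10000
3 3 4763/5000
DF(3y) = 4763/5000 ≈ 0.952600

step 1 [1y] bond c/1=13/400: DF=(2026591/2000000 − 13/400·(0))/(1+13/400) = 4907/5000 ≈ 0.981400
step 2 [2y] zero: DF = P = 9711/10000 ≈ 0.971100
step 3 [3y] zero: DF = P = 4763/5000 ≈ 0.952600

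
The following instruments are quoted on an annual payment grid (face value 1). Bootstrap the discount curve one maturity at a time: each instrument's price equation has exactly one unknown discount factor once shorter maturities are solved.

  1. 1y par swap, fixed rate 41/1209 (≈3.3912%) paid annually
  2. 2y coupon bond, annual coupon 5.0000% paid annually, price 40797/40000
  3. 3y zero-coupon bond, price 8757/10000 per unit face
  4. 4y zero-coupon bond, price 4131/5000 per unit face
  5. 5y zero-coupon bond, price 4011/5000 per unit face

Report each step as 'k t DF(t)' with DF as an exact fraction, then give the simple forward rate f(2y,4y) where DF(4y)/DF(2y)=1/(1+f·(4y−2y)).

1 1 1209/1250
2 2 9253/10000
3 3 8757/10000
4 4 4131/5000
5 5 4011/5000
f(2y,4y) = ((9253/10000)/(4131/5000) − 1)/(2) = 991/16524 ≈ 5.9973%

step 1 [1y] swap r/1=41/1209: DF=(1 − 41/1209·(0))/(1+41/1209) = 1209/1250 ≈ 0.967200
step 2 [2y] bond c/1=1/20: DF=(40797/40000 − 1/20·(0.967200))/(1+1/20) = 9253/10000 ≈ 0.925300
step 3 [3y] zero: DF = P = 8757/10000 ≈ 0.875700
step 4 [4y] zero: DF = P = 4131/5000 ≈ 0.826200
step 5 [5y] zero: DF = P = 4011/5000 ≈ 0.802200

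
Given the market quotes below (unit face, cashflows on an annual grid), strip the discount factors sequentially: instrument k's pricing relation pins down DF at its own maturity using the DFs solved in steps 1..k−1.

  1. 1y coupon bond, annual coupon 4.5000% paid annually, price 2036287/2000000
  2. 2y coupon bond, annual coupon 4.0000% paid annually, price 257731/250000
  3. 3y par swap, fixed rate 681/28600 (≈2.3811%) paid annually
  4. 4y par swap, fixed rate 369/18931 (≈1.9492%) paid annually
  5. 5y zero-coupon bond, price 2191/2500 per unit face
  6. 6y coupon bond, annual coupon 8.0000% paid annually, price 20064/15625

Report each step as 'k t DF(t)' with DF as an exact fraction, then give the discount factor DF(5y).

1 1 9743/10000
2 2 4769/5000
3 3 9319/10000
4 4 4631/5000
5 5 2191/2500
6 6 2109/2500
DF(5y) = 2191/2500 ≈ 0.876400

step 1 [1y] bond c/1=9/200: DF=(2036287/2000000 − 9/200·(0))/(1+9/200) = 9743/10000 ≈ 0.974300
step 2 [2y] bond c/1=1/25: DF=(257731/250000 − 1/25·(0.974300))/(1+1/25) = 4769/5000 ≈ 0.953800
step 3 [3y] swap r/1=681/28600: DF=(1 − 681/28600·(0.974300+0.953800))/(1+681/28600) = 9319/10000 ≈ 0.931900
step 4 [4y] swap r/1=369/18931: DF=(1 − 369/18931·(0.974300+0.953800+0.931900))/(1+369/18931) = 4631/5000 ≈ 0.926200
step 5 [5y] zero: DF = P = 2191/2500 ≈ 0.876400
step 6 [6y] bond c/1=2/25: DF=(20064/15625 − 2/25·(0.974300+0.953800+0.931900+0.926200+0.876400))/(1+2/25) = 2109/2500 ≈ 0.843600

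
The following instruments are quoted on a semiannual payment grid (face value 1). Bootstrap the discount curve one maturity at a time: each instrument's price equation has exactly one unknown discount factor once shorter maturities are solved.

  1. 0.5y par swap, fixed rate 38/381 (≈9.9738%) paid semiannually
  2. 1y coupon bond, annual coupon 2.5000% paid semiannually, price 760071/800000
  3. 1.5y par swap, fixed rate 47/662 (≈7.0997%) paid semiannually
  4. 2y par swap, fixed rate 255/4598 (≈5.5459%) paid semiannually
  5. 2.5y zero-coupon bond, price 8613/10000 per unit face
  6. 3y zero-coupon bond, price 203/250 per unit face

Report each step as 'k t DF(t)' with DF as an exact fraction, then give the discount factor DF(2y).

1 1/2 381/400
2 1 4633/5000
3 3/2 9013/10000
4 2 449/500
5 5/2 8613/10000
6 3 203/250
DF(2y) = 449/500 ≈ 0.898000

step 1 [0.5y] swap r/2=19/381: DF=(1 − 19/381·(0))/(1+19/381) = 381/400 ≈ 0.952500
step 2 [1y] bond c/2=1/80: DF=(760071/800000 − 1/80·(0.952500))/(1+1/80) = 4633/5000 ≈ 0.926600
step 3 [1.5y] swap r/2=47/1324: DF=(1 − 47/1324·(0.952500+0.926600))/(1+47/1324) = 9013/10000 ≈ 0.901300
step 4 [2y] swap r/2=255/9196: DF=(1 − 255/9196·(0.952500+0.926600+0.901300))/(1+255/9196) = 449/500 ≈ 0.898000
step 5 [2.5y] zero: DF = P = 8613/10000 ≈ 0.861300
step 6 [3y] zero: DF = P = 203/250 ≈ 0.812000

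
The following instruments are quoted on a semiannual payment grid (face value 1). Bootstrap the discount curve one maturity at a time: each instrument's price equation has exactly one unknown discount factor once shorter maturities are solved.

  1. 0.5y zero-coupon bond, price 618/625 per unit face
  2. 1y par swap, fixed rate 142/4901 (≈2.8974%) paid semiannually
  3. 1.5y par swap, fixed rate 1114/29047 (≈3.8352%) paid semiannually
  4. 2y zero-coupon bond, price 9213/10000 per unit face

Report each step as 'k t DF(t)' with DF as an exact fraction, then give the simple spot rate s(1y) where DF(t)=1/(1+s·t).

step 1 [0.5y] zero: DF = P = 618/625 ≈ 0.988800
step 2 [1y] swap r/2=71/4901: DF=(1 − 71/4901·(0.988800))/(1+71/4901) = 2429/2500 ≈ 0.971600
step 3 [1.5y] swap r/2=557/29047: DF=(1 − 557/29047·(0.988800+0.971600))/(1+557/29047) = 9443/10000 ≈ 0.944300
step 4 [2y] zero: DF = P = 9213/10000 ≈ 0.921300

1 1/2 618/625
2 1 2429/2500
3 3/2 9443/10000
4 2 9213/10000
s(1y) = (1/(2429/2500) − 1)/(1) = 71/2429 ≈ 2.9230%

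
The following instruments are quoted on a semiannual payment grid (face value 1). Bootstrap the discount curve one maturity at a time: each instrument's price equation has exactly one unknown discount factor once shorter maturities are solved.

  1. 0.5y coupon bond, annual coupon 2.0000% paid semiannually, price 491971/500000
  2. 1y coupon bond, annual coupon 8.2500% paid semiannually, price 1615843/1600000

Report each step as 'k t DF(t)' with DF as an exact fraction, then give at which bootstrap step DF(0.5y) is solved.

1 1/2 4871/5000
2 1 9313/10000
DF(0.5y) is solved at step 1

step 1 [0.5y] bond c/2=1/100: DF=(491971/500000 − 1/100·(0))/(1+1/100) = 4871/5000 ≈ 0.974200
step 2 [1y] bond c/2=33/800: DF=(1615843/1600000 − 33/800·(0.974200))/(1+33/800) = 9313/10000 ≈ 0.931300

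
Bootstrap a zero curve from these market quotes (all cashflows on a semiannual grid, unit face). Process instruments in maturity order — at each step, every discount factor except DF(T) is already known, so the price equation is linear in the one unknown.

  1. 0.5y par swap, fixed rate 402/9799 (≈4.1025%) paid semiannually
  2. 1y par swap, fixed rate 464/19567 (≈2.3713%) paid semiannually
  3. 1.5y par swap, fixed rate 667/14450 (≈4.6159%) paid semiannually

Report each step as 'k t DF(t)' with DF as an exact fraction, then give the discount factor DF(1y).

1 1/2 9799/10000
2 1 1221/1250
3 3/2 9333/10000
DF(1y) = 1221/1250 ≈ 0.976800

step 1 [0.5y] swap r/2=201/9799: DF=(1 − 201/9799·(0))/(1+201/9799) = 9799/10000 ≈ 0.979900
step 2 [1y] swap r/2=232/19567: DF=(1 − 232/19567·(0.979900))/(1+232/19567) = 1221/1250 ≈ 0.976800
step 3 [1.5y] swap r/2=667/28900: DF=(1 − 667/28900·(0.979900+0.976800))/(1+667/28900) = 9333/10000 ≈ 0.933300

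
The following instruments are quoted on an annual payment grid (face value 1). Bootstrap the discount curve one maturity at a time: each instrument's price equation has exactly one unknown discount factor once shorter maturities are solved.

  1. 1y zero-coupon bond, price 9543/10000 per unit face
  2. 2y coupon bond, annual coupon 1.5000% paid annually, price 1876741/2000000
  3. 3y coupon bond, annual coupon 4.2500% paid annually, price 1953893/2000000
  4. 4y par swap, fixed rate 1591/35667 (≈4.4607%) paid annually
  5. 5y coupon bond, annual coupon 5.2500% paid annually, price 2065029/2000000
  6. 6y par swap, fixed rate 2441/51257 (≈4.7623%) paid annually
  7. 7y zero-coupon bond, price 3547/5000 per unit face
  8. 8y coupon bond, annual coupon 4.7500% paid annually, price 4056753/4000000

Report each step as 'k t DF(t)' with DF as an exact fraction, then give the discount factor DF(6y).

step 1 [1y] zero: DF = P = 9543/10000 ≈ 0.954300
step 2 [2y] bond c/1=3/200: DF=(1876741/2000000 − 3/200·(0.954300))/(1+3/200) = 569/625 ≈ 0.910400
step 3 [3y] bond c/1=17/400: DF=(1953893/2000000 − 17/400·(0.954300+0.910400))/(1+17/400) = 8611/10000 ≈ 0.861100
step 4 [4y] swap r/1=1591/35667: DF=(1 − 1591/35667·(0.954300+0.910400+0.861100))/(1+1591/35667) = 8409/10000 ≈ 0.840900
step 5 [5y] bond c/1=21/400: DF=(2065029/2000000 − 21/400·(0.954300+0.910400+0.861100+0.840900))/(1+21/400) = 8031/10000 ≈ 0.803100
step 6 [6y] swap r/1=2441/51257: DF=(1 − 2441/51257·(0.954300+0.910400+0.861100+0.840900+0.803100))/(1+2441/51257) = 7559/10000 ≈ 0.755900
step 7 [7y] zero: DF = P = 3547/5000 ≈ 0.709400
step 8 [8y] bond c/1=19/400: DF=(4056753/4000000 − 19/400·(0.954300+0.910400+0.861100+0.840900+0.803100+0.755900+0.709400))/(1+19/400) = 1759/2500 ≈ 0.703600

1 1 9543/10000
2 2 569/625
3 3 8611/10000
4 4 8409/10000
5 5 8031/10000
6 6 7559/10000
7 7 3547/5000
8 8 1759/2500
DF(6y) = 7559/10000 ≈ 0.755900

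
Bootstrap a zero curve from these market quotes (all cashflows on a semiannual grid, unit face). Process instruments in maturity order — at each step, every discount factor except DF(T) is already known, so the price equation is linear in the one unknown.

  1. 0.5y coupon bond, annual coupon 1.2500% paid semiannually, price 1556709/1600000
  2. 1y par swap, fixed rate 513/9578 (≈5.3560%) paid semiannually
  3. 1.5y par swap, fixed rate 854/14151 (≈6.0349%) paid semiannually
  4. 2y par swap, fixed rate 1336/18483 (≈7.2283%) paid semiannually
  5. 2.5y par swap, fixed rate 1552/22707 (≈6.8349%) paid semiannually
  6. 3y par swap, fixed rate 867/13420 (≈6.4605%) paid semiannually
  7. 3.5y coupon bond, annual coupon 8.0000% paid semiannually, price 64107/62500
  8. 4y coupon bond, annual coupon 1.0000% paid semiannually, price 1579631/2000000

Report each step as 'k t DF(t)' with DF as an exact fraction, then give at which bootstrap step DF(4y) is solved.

step 1 [0.5y] bond c/2=1/160: DF=(1556709/1600000 − 1/160·(0))/(1+1/160) = 9669/10000 ≈ 0.966900
step 2 [1y] swap r/2=513/19156: DF=(1 − 513/19156·(0.966900))/(1+513/19156) = 9487/10000 ≈ 0.948700
step 3 [1.5y] swap r/2=427/14151: DF=(1 − 427/14151·(0.966900+0.948700))/(1+427/14151) = 4573/5000 ≈ 0.914600
step 4 [2y] swap r/2=668/18483: DF=(1 − 668/18483·(0.966900+0.948700+0.914600))/(1+668/18483) = 1083/1250 ≈ 0.866400
step 5 [2.5y] swap r/2=776/22707: DF=(1 − 776/22707·(0.966900+0.948700+0.914600+0.866400))/(1+776/22707) = 528/625 ≈ 0.844800
step 6 [3y] swap r/2=867/26840: DF=(1 − 867/26840·(0.966900+0.948700+0.914600+0.866400+0.844800))/(1+867/26840) = 4133/5000 ≈ 0.826600
step 7 [3.5y] bond c/2=1/25: DF=(64107/62500 − 1/25·(0.966900+0.948700+0.914600+0.866400+0.844800+0.826600))/(1+1/25) = 3899/5000 ≈ 0.779800
step 8 [4y] bond c/2=1/200: DF=(1579631/2000000 − 1/200·(0.966900+0.948700+0.914600+0.866400+0.844800+0.826600+0.779800))/(1+1/200) = 7553/10000 ≈ 0.755300

1 1/2 9669/10000
2 1 9487/10000
3 3/2 4573/5000
4 2 1083/1250
5 5/2 528/625
6 3 4133/5000
7 7/2 3899/5000
8 4 7553/10000
DF(4y) is solved at step 8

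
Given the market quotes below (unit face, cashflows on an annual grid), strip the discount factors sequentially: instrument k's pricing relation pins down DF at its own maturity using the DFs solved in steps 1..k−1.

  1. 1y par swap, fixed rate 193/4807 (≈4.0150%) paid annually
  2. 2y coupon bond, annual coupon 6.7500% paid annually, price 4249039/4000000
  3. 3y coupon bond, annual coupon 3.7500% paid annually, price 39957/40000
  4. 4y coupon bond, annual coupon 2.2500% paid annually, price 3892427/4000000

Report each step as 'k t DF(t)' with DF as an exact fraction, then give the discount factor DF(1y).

1 1 4807/5000
2 2 9343/10000
3 3 8943/10000
4 4 8903/10000
DF(1y) = 4807/5000 ≈ 0.961400

step 1 [1y] swap r/1=193/4807: DF=(1 − 193/4807·(0))/(1+193/4807) = 4807/5000 ≈ 0.961400
step 2 [2y] bond c/1=27/400: DF=(4249039/4000000 − 27/400·(0.961400))/(1+27/400) = 9343/10000 ≈ 0.934300
step 3 [3y] bond c/1=3/80: DF=(39957/40000 − 3/80·(0.961400+0.934300))/(1+3/80) = 8943/10000 ≈ 0.894300
step 4 [4y] bond c/1=9/400: DF=(3892427/4000000 − 9/400·(0.961400+0.934300+0.894300))/(1+9/400) = 8903/10000 ≈ 0.890300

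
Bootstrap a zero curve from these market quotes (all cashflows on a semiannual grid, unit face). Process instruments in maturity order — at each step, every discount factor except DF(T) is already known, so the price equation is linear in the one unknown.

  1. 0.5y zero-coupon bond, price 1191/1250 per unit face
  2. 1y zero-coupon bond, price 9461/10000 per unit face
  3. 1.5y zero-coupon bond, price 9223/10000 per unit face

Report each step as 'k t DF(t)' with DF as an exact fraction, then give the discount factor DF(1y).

step 1 [0.5y] zero: DF = P = 1191/1250 ≈ 0.952800
step 2 [1y] zero: DF = P = 9461/10000 ≈ 0.946100
step 3 [1.5y] zero: DF = P = 9223/10000 ≈ 0.922300

1 1/2 1191/1250
2 1 9461/10000
3 3/2 9223/10000
DF(1y) = 9461/10000 ≈ 0.946100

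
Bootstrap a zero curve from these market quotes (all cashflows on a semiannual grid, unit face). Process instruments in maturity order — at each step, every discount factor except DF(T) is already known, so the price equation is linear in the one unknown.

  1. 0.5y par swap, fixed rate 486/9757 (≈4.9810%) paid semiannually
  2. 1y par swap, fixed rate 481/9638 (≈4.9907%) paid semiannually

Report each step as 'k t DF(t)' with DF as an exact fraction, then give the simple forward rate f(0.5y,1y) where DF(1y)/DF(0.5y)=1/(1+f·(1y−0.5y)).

step 1 [0.5y] swap r/2=243/9757: DF=(1 − 243/9757·(0))/(1+243/9757) = 9757/10000 ≈ 0.975700
step 2 [1y] swap r/2=481/19276: DF=(1 − 481/19276·(0.975700))/(1+481/19276) = 9519/10000 ≈ 0.951900

1 1/2 9757/10000
2 1 9519/10000
f(0.5y,1y) = ((9757/10000)/(9519/10000) − 1)/(1/2) = 476/9519 ≈ 5.0005%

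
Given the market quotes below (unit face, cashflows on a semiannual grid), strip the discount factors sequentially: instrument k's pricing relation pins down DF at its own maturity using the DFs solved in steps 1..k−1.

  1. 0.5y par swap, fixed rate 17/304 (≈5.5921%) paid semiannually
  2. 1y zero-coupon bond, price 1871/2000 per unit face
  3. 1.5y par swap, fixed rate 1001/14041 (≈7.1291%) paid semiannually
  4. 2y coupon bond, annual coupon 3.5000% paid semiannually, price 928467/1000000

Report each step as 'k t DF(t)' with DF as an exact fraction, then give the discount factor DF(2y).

step 1 [0.5y] swap r/2=17/608: DF=(1 − 17/608·(0))/(1+17/608) = 608/625 ≈ 0.972800
step 2 [1y] zero: DF = P = 1871/2000 ≈ 0.935500
step 3 [1.5y] swap r/2=1001/28082: DF=(1 − 1001/28082·(0.972800+0.935500))/(1+1001/28082) = 8999/10000 ≈ 0.899900
step 4 [2y] bond c/2=7/400: DF=(928467/1000000 − 7/400·(0.972800+0.935500+0.899900))/(1+7/400) = 4321/5000 ≈ 0.864200

1 1/2 608/625
2 1 1871/2000
3 3/2 8999/10000
4 2 4321/5000
DF(2y) = 4321/5000 ≈ 0.864200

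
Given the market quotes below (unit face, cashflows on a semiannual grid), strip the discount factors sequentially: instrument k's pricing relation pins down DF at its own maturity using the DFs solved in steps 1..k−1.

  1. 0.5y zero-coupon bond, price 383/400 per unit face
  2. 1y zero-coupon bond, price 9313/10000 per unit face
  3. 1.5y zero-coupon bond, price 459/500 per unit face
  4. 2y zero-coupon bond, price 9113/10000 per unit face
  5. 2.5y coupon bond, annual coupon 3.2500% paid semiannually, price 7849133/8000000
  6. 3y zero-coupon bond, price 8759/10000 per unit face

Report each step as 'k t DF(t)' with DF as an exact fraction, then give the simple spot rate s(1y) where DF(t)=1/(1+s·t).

1 1/2 383/400
2 1 9313/10000
3 3/2 459/500
4 2 9113/10000
5 5/2 453/500
6 3 8759/10000
s(1y) = (1/(9313/10000) − 1)/(1) = 687/9313 ≈ 7.3768%

step 1 [0.5y] zero: DF = P = 383/400 ≈ 0.957500
step 2 [1y] zero: DF = P = 9313/10000 ≈ 0.931300
step 3 [1.5y] zero: DF = P = 459/500 ≈ 0.918000
step 4 [2y] zero: DF = P = 9113/10000 ≈ 0.911300
step 5 [2.5y] bond c/2=13/800: DF=(7849133/8000000 − 13/800·(0.957500+0.931300+0.918000+0.911300))/(1+13/800) = 453/500 ≈ 0.906000
step 6 [3y] zero: DF = P = 8759/10000 ≈ 0.875900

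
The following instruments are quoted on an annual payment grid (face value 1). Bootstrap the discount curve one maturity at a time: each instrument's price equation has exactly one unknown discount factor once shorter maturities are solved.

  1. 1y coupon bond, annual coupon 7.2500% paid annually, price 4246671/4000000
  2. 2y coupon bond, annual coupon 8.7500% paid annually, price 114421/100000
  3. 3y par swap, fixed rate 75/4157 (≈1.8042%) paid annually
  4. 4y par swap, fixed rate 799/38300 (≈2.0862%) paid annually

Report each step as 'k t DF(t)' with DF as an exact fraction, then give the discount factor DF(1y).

step 1 [1y] bond c/1=29/400: DF=(4246671/4000000 − 29/400·(0))/(1+29/400) = 9899/10000 ≈ 0.989900
step 2 [2y] bond c/1=7/80: DF=(114421/100000 − 7/80·(0.989900))/(1+7/80) = 389/400 ≈ 0.972500
step 3 [3y] swap r/1=75/4157: DF=(1 − 75/4157·(0.989900+0.972500))/(1+75/4157) = 379/400 ≈ 0.947500
step 4 [4y] swap r/1=799/38300: DF=(1 − 799/38300·(0.989900+0.972500+0.947500))/(1+799/38300) = 9201/10000 ≈ 0.920100

1 1 9899/10000
2 2 389/400
3 3 379/400
4 4 9201/10000
DF(1y) = 9899/10000 ≈ 0.989900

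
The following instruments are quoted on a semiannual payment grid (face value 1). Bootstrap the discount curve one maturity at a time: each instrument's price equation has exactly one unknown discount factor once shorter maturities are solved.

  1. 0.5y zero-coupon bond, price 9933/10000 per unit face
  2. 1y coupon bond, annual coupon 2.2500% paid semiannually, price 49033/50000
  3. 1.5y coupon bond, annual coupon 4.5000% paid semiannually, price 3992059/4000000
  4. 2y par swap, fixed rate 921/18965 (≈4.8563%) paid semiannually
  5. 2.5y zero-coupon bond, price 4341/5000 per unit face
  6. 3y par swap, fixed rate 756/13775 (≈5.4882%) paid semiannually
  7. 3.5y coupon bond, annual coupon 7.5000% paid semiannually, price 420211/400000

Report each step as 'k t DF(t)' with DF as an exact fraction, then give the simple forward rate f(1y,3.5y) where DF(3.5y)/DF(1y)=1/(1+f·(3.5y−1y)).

step 1 [0.5y] zero: DF = P = 9933/10000 ≈ 0.993300
step 2 [1y] bond c/2=9/800: DF=(49033/50000 − 9/800·(0.993300))/(1+9/800) = 9587/10000 ≈ 0.958700
step 3 [1.5y] bond c/2=9/400: DF=(3992059/4000000 − 9/400·(0.993300+0.958700))/(1+9/400) = 9331/10000 ≈ 0.933100
step 4 [2y] swap r/2=921/37930: DF=(1 − 921/37930·(0.993300+0.958700+0.933100))/(1+921/37930) = 9079/10000 ≈ 0.907900
step 5 [2.5y] zero: DF = P = 4341/5000 ≈ 0.868200
step 6 [3y] swap r/2=378/13775: DF=(1 − 378/13775·(0.993300+0.958700+0.933100+0.907900+0.868200))/(1+378/13775) = 1061/1250 ≈ 0.848800
step 7 [3.5y] bond c/2=3/80: DF=(420211/400000 − 3/80·(0.993300+0.958700+0.933100+0.907900+0.868200+0.848800))/(1+3/80) = 4067/5000 ≈ 0.813400

1 1/2 9933/10000
2 1 9587/10000
3 3/2 9331/10000
4 2 9079/10000
5 5/2 4341/5000
6 3 1061/1250
7 7/2 4067/5000
f(1y,3.5y) = ((9587/10000)/(4067/5000) − 1)/(5/2) = 1453/20335 ≈ 7.1453%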